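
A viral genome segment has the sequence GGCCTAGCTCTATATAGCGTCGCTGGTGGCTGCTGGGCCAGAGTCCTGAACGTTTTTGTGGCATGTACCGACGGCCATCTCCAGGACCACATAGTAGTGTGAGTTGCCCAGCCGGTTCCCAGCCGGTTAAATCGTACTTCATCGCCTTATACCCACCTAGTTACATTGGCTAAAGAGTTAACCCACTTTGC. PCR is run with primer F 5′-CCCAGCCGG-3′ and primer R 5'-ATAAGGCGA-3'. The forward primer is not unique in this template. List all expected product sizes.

The forward primer CCCAGCCGG matches the top strand at positions 107–115, 118–126.
The reverse primer's reverse complement is TCGCCTTAT, matching at positions 142–150.
Each forward site pairs with the reverse site to give a product ending at position 150: sizes 44, 33 bp.

44 bp, 33 bp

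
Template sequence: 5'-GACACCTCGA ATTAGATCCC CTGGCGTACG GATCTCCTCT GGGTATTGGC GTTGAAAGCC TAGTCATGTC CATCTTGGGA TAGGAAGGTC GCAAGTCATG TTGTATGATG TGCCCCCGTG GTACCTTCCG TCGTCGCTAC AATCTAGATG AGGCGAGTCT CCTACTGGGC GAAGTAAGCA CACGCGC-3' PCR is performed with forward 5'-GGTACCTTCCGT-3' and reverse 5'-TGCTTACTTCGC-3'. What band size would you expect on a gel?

Forward primer GGTACCTTCCGT is found on the top strand at positions 120–131.
Taking the reverse complement of TGCTTACTTCGC gives GCGAAGTAAGCA, found at positions 169–180 on the template; the primer anneals here to the top strand with its 3' end pointing upstream.
Product length = (reverse-primer end) − (forward-primer start) + 1 = 180 − 120 + 1 = 61 bp.

61 bp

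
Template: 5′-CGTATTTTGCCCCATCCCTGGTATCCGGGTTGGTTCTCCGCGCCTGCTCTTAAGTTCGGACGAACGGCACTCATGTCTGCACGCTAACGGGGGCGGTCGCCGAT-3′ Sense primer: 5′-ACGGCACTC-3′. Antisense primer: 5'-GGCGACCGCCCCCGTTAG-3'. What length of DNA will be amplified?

38 bp

The forward primer matches the template at positions 64–72.
Reverse complement of the reverse primer: CTAACGGGGGCGGTCGCC. This occurs on the top strand at positions 84–101.
The product runs from position 64 to position 101, so its length is 101 − 64 + 1 = 38 bp.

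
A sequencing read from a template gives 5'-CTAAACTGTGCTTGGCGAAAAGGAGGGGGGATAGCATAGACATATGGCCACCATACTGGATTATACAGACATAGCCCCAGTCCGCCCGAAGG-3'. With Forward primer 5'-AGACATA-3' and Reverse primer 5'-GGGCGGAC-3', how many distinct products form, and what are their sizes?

The forward primer AGACATA matches the top strand at positions 38–44, 67–73.
The reverse primer's reverse complement is GTCCGCCC, matching at positions 80–87.
Each forward site pairs with the reverse site to give a product ending at position 87: sizes 50, 21 bp.

Two products: 50 bp, 21 bp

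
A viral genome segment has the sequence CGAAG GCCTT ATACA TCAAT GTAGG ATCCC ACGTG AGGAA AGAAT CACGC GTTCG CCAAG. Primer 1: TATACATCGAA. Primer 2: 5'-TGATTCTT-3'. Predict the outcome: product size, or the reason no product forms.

Primer 1 (TATACATCGAA) does not match the top strand, and its reverse complement TTCGATGTATA does not match either.
With no annealing site for primer 1, no amplification occurs.

No product — primer 1 has no binding site in the template.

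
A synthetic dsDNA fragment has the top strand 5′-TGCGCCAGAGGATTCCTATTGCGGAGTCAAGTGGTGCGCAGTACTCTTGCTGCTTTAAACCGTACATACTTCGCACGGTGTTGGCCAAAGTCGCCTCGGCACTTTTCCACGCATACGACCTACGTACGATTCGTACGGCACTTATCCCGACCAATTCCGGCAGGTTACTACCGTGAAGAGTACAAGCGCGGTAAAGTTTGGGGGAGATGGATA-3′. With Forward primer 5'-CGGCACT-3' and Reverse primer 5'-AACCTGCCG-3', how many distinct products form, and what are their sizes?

The forward primer CGGCACT matches the top strand at positions 97–103, 136–142.
The reverse primer's reverse complement is CGGCAGGTT, matching at positions 158–166.
Each forward site pairs with the reverse site to give a product ending at position 166: sizes 70, 31 bp.

Two products: 70 bp, 31 bp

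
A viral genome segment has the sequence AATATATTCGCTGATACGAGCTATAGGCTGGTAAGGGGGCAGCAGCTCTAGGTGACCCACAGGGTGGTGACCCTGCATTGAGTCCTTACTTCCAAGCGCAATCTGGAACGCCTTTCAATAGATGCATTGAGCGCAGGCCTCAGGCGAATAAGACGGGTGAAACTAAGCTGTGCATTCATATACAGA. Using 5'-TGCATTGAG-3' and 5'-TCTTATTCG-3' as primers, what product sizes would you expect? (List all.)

The forward primer TGCATTGAG matches the top strand at positions 74–82, 123–131.
The reverse primer's reverse complement is CGAATAAGA, matching at positions 145–153.
Each forward site pairs with the reverse site to give a product ending at position 153: sizes 80, 31 bp.

80 bp, 31 bp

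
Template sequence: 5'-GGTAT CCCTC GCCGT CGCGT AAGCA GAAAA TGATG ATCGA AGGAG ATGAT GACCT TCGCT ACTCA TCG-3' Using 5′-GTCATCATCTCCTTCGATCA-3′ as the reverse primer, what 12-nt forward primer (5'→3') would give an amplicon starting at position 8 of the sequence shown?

The reverse primer's reverse complement TGATCGAAGGAGATGATGAC matches the template at positions 34–53; the product starts at position 8.
The forward primer is identical to the top strand over positions 8–19: CTCGCCGTCGCG.

5'-CTCGCCGTCGCG-3'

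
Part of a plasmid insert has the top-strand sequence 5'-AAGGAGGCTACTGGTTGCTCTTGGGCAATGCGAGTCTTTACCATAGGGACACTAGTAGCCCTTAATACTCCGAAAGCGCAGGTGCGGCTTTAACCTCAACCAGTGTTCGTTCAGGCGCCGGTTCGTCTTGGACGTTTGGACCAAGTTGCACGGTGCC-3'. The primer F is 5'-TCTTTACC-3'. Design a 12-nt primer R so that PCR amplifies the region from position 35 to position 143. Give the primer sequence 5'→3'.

The product's 3' end on the top strand is position 143.
The reverse primer anneals to the top strand over positions 132–143, i.e. to ACGTTTGGACCA.
Its sequence written 5'→3' is the reverse complement: TGGTCCAAACGT.

5'-TGGTCCAAACGT-3'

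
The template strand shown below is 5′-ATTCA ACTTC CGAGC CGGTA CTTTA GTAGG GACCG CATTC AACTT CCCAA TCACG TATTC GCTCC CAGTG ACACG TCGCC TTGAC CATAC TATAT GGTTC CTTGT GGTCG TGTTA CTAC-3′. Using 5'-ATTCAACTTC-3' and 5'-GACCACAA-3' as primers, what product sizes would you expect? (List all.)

The forward primer ATTCAACTTC matches the top strand at positions 1–10, 37–46.
The reverse primer's reverse complement is TTGTGGTC, matching at positions 102–109.
Each forward site pairs with the reverse site to give a product ending at position 109: sizes 109, 73 bp.

109 bp, 73 bp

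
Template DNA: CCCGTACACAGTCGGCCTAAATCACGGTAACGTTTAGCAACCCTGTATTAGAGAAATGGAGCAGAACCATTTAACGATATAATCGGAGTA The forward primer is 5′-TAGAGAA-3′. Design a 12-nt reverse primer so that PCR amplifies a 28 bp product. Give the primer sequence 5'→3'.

The forward primer binds at positions 49–55, so a 28 bp product ends at position 49 + 28 − 1 = 76.
The reverse primer anneals to the top strand over positions 65–76, i.e. to AACCATTTAACG.
Its sequence written 5'→3' is the reverse complement: CGTTAAATGGTT.

5'-CGTTAAATGGTT-3'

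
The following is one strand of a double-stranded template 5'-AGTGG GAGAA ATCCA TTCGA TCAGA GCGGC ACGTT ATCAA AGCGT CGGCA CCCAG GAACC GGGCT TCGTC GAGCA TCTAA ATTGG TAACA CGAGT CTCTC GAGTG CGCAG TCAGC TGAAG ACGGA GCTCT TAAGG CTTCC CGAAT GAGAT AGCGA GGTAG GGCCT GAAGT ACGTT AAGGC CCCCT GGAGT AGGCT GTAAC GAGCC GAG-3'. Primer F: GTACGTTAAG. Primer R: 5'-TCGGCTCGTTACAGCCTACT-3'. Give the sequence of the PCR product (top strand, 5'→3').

5'-GTACGTTAAGGCCCCCTGGAGTAGGCTGTAACGAGCCGA-3'

The forward primer matches the template at positions 169–178.
The reverse primer's reverse complement is AGTAGGCTGTAACGAGCCGA, which matches the template at positions 188–207.
The product is the template from position 169 through 207 (39 bp).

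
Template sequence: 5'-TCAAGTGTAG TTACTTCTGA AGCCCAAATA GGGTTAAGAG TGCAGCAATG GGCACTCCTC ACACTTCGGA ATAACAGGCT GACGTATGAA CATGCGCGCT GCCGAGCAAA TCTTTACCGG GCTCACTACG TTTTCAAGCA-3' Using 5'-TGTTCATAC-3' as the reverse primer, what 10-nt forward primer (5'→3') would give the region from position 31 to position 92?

The reverse primer's reverse complement GTATGAACA matches the template at positions 84–92; the product starts at position 31.
The forward primer is identical to the top strand over positions 31–40: GGGTTAAGAG.

5'-GGGTTAAGAG-3'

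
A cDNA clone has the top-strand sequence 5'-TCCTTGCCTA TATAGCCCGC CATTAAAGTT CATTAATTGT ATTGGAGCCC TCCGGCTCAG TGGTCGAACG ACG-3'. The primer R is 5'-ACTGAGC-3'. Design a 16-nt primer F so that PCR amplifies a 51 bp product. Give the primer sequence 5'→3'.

5'-TATAGCCCGCCATTAA-3'

The reverse primer's reverse complement GCTCAGT matches the template at positions 55–61, so the product ends at position 61.
A 51 bp product then starts at position 61 − 51 + 1 = 11.
The forward primer is identical to the top strand there: TATAGCCCGCCATTAA.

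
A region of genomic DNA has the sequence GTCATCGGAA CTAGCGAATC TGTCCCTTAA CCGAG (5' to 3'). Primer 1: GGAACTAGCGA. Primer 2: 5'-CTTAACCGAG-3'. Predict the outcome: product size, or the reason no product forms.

Primer 1 (GGAACTAGCGA) matches the top strand at positions 7–17 (3' end points downstream).
Primer 2 (CTTAACCGAG) also matches the top strand directly, at positions 26–35 — its reverse complement CTCGGTTAAG is not present.
Both primers anneal to the bottom strand with 3' ends pointing the same way, so neither can prime synthesis back toward the other.

No product — both primers anneal to the same strand and extend in the same direction.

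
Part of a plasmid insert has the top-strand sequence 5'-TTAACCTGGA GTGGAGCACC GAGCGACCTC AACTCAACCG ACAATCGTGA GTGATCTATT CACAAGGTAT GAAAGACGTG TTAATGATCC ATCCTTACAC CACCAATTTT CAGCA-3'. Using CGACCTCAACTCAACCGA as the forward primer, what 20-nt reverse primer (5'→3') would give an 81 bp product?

5'-GGTGGTGTAAGGATGGATCA-3'

The forward primer binds at positions 24–41, so an 81 bp product ends at position 24 + 81 − 1 = 104.
The reverse primer anneals to the top strand over positions 85–104, i.e. to TGATCCATCCTTACACCACC.
Its sequence written 5'→3' is the reverse complement: GGTGGTGTAAGGATGGATCA.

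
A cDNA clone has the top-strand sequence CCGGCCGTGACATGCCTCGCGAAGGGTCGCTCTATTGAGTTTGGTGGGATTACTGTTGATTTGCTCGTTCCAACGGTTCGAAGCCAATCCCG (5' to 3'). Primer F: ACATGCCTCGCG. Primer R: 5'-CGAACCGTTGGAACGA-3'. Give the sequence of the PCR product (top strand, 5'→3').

5'-ACATGCCTCGCGAAGGGTCGCTCTATTGAGTTTGGTGGGATTACTGTTGATTTGCTCGTTCCAACGGTTCG-3'

Forward primer ACATGCCTCGCG is found on the top strand at positions 10–21.
Reverse complement of the reverse primer: TCGTTCCAACGGTTCG. This occurs on the top strand at positions 65–80.
The product is the template from position 10 through 80 (71 bp).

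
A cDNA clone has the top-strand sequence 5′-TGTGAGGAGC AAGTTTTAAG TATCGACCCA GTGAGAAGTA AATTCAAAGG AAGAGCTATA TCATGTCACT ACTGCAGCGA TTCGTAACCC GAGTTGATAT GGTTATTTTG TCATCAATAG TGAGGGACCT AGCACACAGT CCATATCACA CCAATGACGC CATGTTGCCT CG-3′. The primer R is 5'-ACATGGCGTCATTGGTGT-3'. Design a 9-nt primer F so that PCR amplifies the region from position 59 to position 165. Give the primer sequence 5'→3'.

The reverse primer's reverse complement ACACCAATGACGCCATGT matches the template at positions 148–165; the product starts at position 59.
The forward primer is identical to the top strand over positions 59–67: TATCATGTC.

5'-TATCATGTC-3'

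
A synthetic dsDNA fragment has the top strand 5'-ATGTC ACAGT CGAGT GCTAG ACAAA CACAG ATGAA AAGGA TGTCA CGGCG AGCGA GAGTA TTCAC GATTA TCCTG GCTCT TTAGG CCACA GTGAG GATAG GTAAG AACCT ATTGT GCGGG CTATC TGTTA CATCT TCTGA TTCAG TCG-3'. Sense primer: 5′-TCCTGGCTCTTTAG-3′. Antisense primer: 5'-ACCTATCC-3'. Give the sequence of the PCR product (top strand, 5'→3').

5'-TCCTGGCTCTTTAGGCCACAGTGAGGATAGGT-3'

Forward primer TCCTGGCTCTTTAG is found on the top strand at positions 71–84.
Taking the reverse complement of ACCTATCC gives GGATAGGT, found at positions 95–102 on the template; the primer anneals here to the top strand with its 3' end pointing upstream.
The product is the template from position 71 through 102 (32 bp).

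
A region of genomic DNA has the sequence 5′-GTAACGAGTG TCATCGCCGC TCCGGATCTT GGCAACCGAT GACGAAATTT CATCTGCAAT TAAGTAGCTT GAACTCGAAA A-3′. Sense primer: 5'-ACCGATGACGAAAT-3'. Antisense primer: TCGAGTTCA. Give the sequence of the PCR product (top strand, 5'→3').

The forward primer matches the template at positions 35–48.
Taking the reverse complement of TCGAGTTCA gives TGAACTCGA, found at positions 70–78 on the template; the primer anneals here to the top strand with its 3' end pointing upstream.
The product is the template from position 35 through 78 (44 bp).

5'-ACCGATGACGAAATTTCATCTGCAATTAAGTAGCTTGAACTCGA-3'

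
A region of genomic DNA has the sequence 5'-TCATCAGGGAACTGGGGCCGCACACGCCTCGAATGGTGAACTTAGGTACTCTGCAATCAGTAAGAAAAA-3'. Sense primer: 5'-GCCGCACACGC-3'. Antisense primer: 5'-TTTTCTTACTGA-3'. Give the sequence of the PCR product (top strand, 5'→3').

5'-GCCGCACACGCCTCGAATGGTGAACTTAGGTACTCTGCAATCAGTAAGAAAA-3'

Forward primer GCCGCACACGC is found on the top strand at positions 17–27.
Taking the reverse complement of TTTTCTTACTGA gives TCAGTAAGAAAA, found at positions 57–68 on the template; the primer anneals here to the top strand with its 3' end pointing upstream.
The product is the template from position 17 through 68 (52 bp).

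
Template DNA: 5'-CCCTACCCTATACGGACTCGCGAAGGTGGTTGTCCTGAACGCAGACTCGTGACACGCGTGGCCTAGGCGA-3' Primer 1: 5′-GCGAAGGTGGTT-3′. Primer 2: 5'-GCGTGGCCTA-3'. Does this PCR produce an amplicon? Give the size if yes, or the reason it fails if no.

Primer 1 (GCGAAGGTGGTT) matches the top strand at positions 20–31 (3' end points downstream).
Primer 2 (GCGTGGCCTA) also matches the top strand directly, at positions 56–65 — its reverse complement TAGGCCACGC is not present.
Both primers anneal to the bottom strand with 3' ends pointing the same way, so neither can prime synthesis back toward the other.

No product — both primers anneal to the same strand and extend in the same direction.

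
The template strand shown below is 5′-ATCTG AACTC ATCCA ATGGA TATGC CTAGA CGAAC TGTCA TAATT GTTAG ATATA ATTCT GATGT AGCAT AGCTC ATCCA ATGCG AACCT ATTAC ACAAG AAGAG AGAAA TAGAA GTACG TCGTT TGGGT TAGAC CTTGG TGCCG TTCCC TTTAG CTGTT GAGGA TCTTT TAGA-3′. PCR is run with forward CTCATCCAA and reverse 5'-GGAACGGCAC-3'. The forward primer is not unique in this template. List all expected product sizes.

142 bp, 77 bp

The forward primer CTCATCCAA matches the top strand at positions 8–16, 73–81.
The reverse primer's reverse complement is GTGCCGTTCC, matching at positions 140–149.
Each forward site pairs with the reverse site to give a product ending at position 149: sizes 142, 77 bp.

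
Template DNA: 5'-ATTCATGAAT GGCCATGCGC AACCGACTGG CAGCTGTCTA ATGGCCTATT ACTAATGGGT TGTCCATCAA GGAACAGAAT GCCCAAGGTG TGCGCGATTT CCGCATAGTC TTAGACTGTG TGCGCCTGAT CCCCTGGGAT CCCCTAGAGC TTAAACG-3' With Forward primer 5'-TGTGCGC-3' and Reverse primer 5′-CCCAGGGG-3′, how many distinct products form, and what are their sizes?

Two products: 50 bp, 20 bp

The forward primer TGTGCGC matches the top strand at positions 89–95, 119–125.
The reverse primer's reverse complement is CCCCTGGG, matching at positions 131–138.
Each forward site pairs with the reverse site to give a product ending at position 138: sizes 50, 20 bp.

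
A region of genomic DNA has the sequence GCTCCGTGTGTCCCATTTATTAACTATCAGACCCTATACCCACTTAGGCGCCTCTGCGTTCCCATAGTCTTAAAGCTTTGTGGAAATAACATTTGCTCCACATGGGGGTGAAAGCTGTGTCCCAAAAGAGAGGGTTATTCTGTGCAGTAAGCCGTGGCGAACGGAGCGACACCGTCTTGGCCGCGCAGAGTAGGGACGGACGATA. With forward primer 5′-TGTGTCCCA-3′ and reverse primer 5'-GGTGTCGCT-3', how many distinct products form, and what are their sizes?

Two products: 167 bp, 58 bp

The forward primer TGTGTCCCA matches the top strand at positions 7–15, 116–124.
The reverse primer's reverse complement is AGCGACACC, matching at positions 165–173.
Each forward site pairs with the reverse site to give a product ending at position 173: sizes 167, 58 bp.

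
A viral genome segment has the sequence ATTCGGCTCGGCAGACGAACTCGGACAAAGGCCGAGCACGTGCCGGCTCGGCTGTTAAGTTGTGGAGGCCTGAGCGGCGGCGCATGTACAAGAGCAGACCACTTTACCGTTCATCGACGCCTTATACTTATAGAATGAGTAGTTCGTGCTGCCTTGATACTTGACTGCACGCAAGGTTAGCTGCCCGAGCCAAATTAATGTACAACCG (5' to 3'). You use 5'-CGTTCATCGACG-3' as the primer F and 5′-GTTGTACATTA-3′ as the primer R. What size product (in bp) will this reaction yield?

Forward primer CGTTCATCGACG is found on the top strand at positions 108–119.
Reverse complement of the reverse primer: TAATGTACAAC. This occurs on the top strand at positions 196–206.
The product runs from position 108 to position 206, so its length is 206 − 108 + 1 = 99 bp.

99 bp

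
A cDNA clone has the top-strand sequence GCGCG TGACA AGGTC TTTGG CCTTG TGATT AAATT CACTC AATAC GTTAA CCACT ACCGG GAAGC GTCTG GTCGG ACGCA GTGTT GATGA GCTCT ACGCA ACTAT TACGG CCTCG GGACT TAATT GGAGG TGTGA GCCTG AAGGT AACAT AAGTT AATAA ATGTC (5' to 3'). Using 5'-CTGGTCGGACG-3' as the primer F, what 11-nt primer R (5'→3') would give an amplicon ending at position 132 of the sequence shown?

The forward primer binds at positions 68–78; the product's 3' end on the top strand is position 132.
The reverse primer anneals to the top strand over positions 122–132, i.e. to AATTGGAGGTG.
Its sequence written 5'→3' is the reverse complement: CACCTCCAATT.

5'-CACCTCCAATT-3'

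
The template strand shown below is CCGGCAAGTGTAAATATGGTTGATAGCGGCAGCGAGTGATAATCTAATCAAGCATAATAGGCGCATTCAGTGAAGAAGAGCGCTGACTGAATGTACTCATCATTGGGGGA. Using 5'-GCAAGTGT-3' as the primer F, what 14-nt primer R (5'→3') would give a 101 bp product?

5'-AATGATGAGTACAT-3'

The forward primer binds at positions 4–11, so a 101 bp product ends at position 4 + 101 − 1 = 104.
The reverse primer anneals to the top strand over positions 91–104, i.e. to ATGTACTCATCATT.
Its sequence written 5'→3' is the reverse complement: AATGATGAGTACAT.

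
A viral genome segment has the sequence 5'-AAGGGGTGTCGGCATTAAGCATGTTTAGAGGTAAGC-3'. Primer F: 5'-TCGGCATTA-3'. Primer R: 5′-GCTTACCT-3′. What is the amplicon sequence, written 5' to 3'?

5'-TCGGCATTAAGCATGTTTAGAGGTAAGC-3'

Forward primer TCGGCATTA is found on the top strand at positions 9–17.
Reverse complement of the reverse primer: AGGTAAGC. This occurs on the top strand at positions 29–36.
The product is the template from position 9 through 36 (28 bp).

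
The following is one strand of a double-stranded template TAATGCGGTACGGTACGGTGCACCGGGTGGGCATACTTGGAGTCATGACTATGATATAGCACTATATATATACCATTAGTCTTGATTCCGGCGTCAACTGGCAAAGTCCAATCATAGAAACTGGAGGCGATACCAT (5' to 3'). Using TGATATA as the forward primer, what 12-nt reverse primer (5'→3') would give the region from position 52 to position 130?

The product's 3' end on the top strand is position 130.
The reverse primer anneals to the top strand over positions 119–130, i.e. to AACTGGAGGCGA.
Its sequence written 5'→3' is the reverse complement: TCGCCTCCAGTT.

5'-TCGCCTCCAGTT-3'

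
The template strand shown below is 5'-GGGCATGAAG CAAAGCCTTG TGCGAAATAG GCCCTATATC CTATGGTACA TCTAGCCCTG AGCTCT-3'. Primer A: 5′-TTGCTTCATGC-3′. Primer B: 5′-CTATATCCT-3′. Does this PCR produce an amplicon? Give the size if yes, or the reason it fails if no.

Primer A (TTGCTTCATGC) has reverse complement GCATGAAGCAA, which matches the top strand at positions 3–13; primer A anneals to the top strand there with its 3' end pointing upstream toward position 3.
Primer B (CTATATCCT) matches the top strand directly at positions 34–42; it anneals to the bottom strand with its 3' end pointing downstream toward position 42.
The 3' ends diverge (primer A extends toward position 1, primer B toward position 66), so the primers never converge on a shared product.

No product — the primers' 3' ends point away from each other.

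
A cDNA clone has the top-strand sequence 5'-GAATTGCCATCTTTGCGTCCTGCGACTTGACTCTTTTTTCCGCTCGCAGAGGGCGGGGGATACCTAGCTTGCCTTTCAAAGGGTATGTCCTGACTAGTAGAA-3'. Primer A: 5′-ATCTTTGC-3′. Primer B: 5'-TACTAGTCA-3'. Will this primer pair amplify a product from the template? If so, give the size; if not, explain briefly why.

Yes — a 91 bp product.

Primer A (ATCTTTGC) matches the top strand at positions 9–16; it acts as a forward primer.
Primer B's reverse complement is TGACTAGTA, matching the top strand at positions 91–99; it acts as a reverse primer.
The 3' ends face each other across positions 9–99, giving a 91 bp product.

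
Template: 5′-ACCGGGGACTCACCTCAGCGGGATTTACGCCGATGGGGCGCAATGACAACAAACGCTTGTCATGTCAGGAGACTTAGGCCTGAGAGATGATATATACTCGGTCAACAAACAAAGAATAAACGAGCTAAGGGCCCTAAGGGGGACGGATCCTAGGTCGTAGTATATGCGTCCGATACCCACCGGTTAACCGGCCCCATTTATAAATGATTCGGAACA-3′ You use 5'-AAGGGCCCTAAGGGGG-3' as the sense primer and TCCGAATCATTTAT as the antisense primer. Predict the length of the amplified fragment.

87 bp

Scanning the template, AAGGGCCCTAAGGGGG occurs at positions 127–142; this primer anneals to the bottom strand there with its 3' end pointing downstream.
The reverse primer's reverse complement is ATAAATGATTCGGA, which matches the template at positions 200–213.
Product length = (reverse-primer end) − (forward-primer start) + 1 = 213 − 127 + 1 = 87 bp.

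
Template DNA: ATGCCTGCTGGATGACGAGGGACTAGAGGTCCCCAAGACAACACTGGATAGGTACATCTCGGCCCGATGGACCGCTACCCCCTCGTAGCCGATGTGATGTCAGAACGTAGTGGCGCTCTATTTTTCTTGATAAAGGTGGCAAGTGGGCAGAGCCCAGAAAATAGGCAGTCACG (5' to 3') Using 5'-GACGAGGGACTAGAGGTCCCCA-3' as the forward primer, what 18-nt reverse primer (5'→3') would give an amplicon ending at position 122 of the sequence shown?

5'-AATAGAGCGCCACTACGT-3'

The forward primer binds at positions 14–35; the product's 3' end on the top strand is position 122.
The reverse primer anneals to the top strand over positions 105–122, i.e. to ACGTAGTGGCGCTCTATT.
Its sequence written 5'→3' is the reverse complement: AATAGAGCGCCACTACGT.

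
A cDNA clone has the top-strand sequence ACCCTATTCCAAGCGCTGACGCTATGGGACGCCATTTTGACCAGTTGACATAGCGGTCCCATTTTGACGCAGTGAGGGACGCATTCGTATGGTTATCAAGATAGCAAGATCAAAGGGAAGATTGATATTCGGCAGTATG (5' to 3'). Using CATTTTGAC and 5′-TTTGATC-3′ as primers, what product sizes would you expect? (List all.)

The forward primer CATTTTGAC matches the top strand at positions 33–41, 60–68.
The reverse primer's reverse complement is GATCAAA, matching at positions 108–114.
Each forward site pairs with the reverse site to give a product ending at position 114: sizes 82, 55 bp.

82 bp, 55 bp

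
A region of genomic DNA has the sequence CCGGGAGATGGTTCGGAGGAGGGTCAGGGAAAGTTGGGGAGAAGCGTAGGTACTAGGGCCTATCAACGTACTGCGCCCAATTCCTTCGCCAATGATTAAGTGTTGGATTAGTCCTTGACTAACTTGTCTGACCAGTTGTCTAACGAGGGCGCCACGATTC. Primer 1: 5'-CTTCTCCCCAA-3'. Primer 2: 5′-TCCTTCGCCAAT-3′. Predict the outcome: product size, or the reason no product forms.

No product — the primers' 3' ends point away from each other.

Primer 1 (CTTCTCCCCAA) has reverse complement TTGGGGAGAAG, which matches the top strand at positions 34–44; primer 1 anneals to the top strand there with its 3' end pointing upstream toward position 34.
Primer 2 (TCCTTCGCCAAT) matches the top strand directly at positions 82–93; it anneals to the bottom strand with its 3' end pointing downstream toward position 93.
The 3' ends diverge (primer 1 extends toward position 1, primer 2 toward position 160), so the primers never converge on a shared product.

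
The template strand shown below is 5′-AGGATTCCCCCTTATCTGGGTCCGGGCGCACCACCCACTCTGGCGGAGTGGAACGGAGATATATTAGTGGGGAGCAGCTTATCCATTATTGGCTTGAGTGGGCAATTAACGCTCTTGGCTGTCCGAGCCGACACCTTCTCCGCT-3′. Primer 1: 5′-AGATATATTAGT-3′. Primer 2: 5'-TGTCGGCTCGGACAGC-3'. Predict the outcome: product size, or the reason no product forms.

Yes — a 77 bp product.

Primer 1 (AGATATATTAGT) matches the top strand at positions 57–68; it acts as a forward primer.
Primer 2's reverse complement is GCTGTCCGAGCCGACA, matching the top strand at positions 118–133; it acts as a reverse primer.
The 3' ends face each other across positions 57–133, giving a 77 bp product.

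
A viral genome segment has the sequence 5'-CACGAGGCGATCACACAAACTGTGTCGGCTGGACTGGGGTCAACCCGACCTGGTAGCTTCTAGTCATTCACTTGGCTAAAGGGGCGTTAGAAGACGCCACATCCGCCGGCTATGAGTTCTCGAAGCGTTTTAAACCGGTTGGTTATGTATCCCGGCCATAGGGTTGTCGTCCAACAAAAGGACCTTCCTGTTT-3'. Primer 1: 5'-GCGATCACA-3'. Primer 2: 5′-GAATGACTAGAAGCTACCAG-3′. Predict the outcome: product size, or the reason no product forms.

Yes — a 63 bp product.

Primer 1 (GCGATCACA) matches the top strand at positions 7–15; it acts as a forward primer.
Primer 2's reverse complement is CTGGTAGCTTCTAGTCATTC, matching the top strand at positions 50–69; it acts as a reverse primer.
The 3' ends face each other across positions 7–69, giving a 63 bp product.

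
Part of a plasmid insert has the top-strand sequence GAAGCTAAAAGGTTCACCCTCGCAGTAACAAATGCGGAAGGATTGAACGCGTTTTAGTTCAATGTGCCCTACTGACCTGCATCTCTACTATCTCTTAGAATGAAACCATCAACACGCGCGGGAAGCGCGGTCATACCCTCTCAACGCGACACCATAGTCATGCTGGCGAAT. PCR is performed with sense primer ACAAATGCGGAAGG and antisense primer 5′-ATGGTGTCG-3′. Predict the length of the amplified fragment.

Forward primer ACAAATGCGGAAGG is found on the top strand at positions 28–41.
The reverse primer's reverse complement is CGACACCAT, which matches the template at positions 147–155.
Amplicon spans positions 28–155: 128 bp.

128 bp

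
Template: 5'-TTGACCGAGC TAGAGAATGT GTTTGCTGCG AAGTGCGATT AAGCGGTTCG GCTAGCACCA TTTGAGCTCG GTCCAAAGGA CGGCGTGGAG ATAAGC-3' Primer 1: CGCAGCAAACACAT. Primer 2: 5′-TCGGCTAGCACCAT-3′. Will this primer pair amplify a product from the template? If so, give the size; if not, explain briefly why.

Primer 1 (CGCAGCAAACACAT) has reverse complement ATGTGTTTGCTGCG, which matches the top strand at positions 17–30; primer 1 anneals to the top strand there with its 3' end pointing upstream toward position 17.
Primer 2 (TCGGCTAGCACCAT) matches the top strand directly at positions 48–61; it anneals to the bottom strand with its 3' end pointing downstream toward position 61.
The 3' ends diverge (primer 1 extends toward position 1, primer 2 toward position 96), so the primers never converge on a shared product.

No product — the primers' 3' ends point away from each other.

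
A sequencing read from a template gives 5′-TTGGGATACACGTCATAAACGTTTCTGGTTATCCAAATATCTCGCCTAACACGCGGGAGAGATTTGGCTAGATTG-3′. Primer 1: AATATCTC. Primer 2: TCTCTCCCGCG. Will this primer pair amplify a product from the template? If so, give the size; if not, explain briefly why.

Yes — a 27 bp product.

Primer 1 (AATATCTC) matches the top strand at positions 36–43; it acts as a forward primer.
Primer 2's reverse complement is CGCGGGAGAGA, matching the top strand at positions 52–62; it acts as a reverse primer.
The 3' ends face each other across positions 36–62, giving a 27 bp product.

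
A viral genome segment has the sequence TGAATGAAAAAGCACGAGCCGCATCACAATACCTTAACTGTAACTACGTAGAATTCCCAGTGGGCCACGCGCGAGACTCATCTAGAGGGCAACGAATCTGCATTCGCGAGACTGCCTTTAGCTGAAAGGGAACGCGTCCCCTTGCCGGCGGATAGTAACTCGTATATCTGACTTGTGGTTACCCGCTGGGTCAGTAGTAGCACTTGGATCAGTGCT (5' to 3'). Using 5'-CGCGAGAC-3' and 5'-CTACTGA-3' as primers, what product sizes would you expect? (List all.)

128 bp, 93 bp

The forward primer CGCGAGAC matches the top strand at positions 70–77, 105–112.
The reverse primer's reverse complement is TCAGTAG, matching at positions 191–197.
Each forward site pairs with the reverse site to give a product ending at position 197: sizes 128, 93 bp.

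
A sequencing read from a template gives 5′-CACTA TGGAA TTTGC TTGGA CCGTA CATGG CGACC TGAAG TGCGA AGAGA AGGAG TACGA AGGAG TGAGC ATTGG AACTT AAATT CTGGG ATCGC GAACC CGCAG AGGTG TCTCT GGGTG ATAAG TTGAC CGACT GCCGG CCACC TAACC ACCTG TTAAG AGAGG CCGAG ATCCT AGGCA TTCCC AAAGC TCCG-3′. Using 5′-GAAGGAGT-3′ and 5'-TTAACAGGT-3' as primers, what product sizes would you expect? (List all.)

111 bp, 101 bp

The forward primer GAAGGAGT matches the top strand at positions 49–56, 59–66.
The reverse primer's reverse complement is ACCTGTTAA, matching at positions 151–159.
Each forward site pairs with the reverse site to give a product ending at position 159: sizes 111, 101 bp.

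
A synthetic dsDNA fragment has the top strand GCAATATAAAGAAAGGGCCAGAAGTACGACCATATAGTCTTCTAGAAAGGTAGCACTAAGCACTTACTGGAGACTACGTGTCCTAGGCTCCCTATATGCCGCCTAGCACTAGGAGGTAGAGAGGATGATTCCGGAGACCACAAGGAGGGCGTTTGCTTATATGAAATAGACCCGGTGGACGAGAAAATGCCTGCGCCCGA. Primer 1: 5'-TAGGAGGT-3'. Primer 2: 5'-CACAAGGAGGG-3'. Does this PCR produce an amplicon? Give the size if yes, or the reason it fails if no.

No product — both primers anneal to the same strand and extend in the same direction.

Primer 1 (TAGGAGGT) matches the top strand at positions 110–117 (3' end points downstream).
Primer 2 (CACAAGGAGGG) also matches the top strand directly, at positions 139–149 — its reverse complement CCCTCCTTGTG is not present.
Both primers anneal to the bottom strand with 3' ends pointing the same way, so neither can prime synthesis back toward the other.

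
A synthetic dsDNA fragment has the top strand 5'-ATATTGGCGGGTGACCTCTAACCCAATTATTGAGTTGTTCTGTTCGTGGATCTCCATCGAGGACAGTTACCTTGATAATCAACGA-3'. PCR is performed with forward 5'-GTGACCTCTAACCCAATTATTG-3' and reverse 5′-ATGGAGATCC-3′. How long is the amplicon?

Forward primer GTGACCTCTAACCCAATTATTG is found on the top strand at positions 11–32.
Reverse complement of the reverse primer: GGATCTCCAT. This occurs on the top strand at positions 48–57.
Amplicon spans positions 11–57: 47 bp.

47 bp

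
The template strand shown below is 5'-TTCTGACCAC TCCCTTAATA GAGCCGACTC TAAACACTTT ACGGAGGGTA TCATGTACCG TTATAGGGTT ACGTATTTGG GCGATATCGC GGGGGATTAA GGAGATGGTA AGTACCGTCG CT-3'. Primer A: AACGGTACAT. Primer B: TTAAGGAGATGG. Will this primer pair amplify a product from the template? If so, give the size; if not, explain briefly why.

No product — the primers' 3' ends point away from each other.

Primer A (AACGGTACAT) has reverse complement ATGTACCGTT, which matches the top strand at positions 53–62; primer A anneals to the top strand there with its 3' end pointing upstream toward position 53.
Primer B (TTAAGGAGATGG) matches the top strand directly at positions 97–108; it anneals to the bottom strand with its 3' end pointing downstream toward position 108.
The 3' ends diverge (primer A extends toward position 1, primer B toward position 122), so the primers never converge on a shared product.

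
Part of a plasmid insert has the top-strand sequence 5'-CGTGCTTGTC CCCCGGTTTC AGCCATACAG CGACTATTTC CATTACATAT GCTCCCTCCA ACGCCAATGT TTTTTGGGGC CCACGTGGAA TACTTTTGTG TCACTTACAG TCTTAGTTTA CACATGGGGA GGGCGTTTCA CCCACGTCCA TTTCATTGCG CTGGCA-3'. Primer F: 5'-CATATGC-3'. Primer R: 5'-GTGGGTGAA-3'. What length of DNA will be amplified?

The forward primer matches the template at positions 46–52.
Taking the reverse complement of GTGGGTGAA gives TTCACCCAC, found at positions 137–145 on the template; the primer anneals here to the top strand with its 3' end pointing upstream.
The product runs from position 46 to position 145, so its length is 145 − 46 + 1 = 100 bp.

100 bp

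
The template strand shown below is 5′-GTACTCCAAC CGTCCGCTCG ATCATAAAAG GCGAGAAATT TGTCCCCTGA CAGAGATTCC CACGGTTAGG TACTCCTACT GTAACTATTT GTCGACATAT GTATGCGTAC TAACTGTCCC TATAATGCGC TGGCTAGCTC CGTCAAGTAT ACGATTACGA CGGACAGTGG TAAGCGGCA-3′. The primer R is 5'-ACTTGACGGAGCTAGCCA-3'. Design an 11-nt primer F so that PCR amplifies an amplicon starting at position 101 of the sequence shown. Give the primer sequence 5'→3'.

The reverse primer's reverse complement TGGCTAGCTCCGTCAAGT matches the template at positions 131–148; the product starts at position 101.
The forward primer is identical to the top strand over positions 101–111: GTATGCGTACT.

5'-GTATGCGTACT-3'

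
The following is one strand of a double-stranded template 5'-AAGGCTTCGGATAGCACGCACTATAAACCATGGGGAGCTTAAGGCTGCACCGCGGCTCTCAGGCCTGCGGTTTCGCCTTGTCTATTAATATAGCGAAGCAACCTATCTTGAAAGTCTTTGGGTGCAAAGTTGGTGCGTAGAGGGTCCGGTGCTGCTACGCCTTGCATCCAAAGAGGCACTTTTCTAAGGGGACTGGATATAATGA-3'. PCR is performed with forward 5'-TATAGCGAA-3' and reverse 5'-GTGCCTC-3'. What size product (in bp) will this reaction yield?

The forward primer matches the template at positions 89–97.
Reverse complement of the reverse primer: GAGGCAC. This occurs on the top strand at positions 173–179.
Amplicon spans positions 89–179: 91 bp.

91 bp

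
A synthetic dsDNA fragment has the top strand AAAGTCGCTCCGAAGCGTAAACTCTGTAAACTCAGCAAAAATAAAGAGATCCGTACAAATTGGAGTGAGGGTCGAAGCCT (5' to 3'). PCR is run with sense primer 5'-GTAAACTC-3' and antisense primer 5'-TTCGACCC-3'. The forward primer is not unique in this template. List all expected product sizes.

60 bp, 51 bp

The forward primer GTAAACTC matches the top strand at positions 17–24, 26–33.
The reverse primer's reverse complement is GGGTCGAA, matching at positions 69–76.
Each forward site pairs with the reverse site to give a product ending at position 76: sizes 60, 51 bp.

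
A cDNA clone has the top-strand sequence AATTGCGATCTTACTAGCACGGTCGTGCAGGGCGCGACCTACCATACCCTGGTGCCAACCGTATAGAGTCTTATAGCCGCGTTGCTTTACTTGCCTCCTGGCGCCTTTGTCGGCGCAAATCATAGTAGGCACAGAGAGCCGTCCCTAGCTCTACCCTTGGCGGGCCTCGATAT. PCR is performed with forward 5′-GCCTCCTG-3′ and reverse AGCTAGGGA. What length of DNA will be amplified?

58 bp

Forward primer GCCTCCTG is found on the top strand at positions 93–100.
Taking the reverse complement of AGCTAGGGA gives TCCCTAGCT, found at positions 142–150 on the template; the primer anneals here to the top strand with its 3' end pointing upstream.
Product length = (reverse-primer end) − (forward-primer start) + 1 = 150 − 93 + 1 = 58 bp.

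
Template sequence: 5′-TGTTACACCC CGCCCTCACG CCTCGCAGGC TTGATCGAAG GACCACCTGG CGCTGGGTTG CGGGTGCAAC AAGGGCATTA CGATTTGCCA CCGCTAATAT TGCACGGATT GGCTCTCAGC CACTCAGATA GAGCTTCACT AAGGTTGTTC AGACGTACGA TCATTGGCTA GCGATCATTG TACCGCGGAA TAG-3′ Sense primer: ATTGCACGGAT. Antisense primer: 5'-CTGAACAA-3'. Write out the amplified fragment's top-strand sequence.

5'-ATTGCACGGATTGGCTCTCAGCCACTCAGATAGAGCTTCACTAAGGTTGTTCAG-3'

Scanning the template, ATTGCACGGAT occurs at positions 99–109; this primer anneals to the bottom strand there with its 3' end pointing downstream.
The reverse primer's reverse complement is TTGTTCAG, which matches the template at positions 145–152.
The product is the template from position 99 through 152 (54 bp).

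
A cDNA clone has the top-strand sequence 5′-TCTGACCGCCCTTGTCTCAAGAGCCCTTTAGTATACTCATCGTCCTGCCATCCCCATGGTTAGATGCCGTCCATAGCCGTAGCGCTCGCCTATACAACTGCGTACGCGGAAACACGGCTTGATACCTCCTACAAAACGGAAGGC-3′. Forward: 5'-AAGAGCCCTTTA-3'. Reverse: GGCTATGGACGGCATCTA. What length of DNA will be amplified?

Forward primer AAGAGCCCTTTA is found on the top strand at positions 19–30.
Taking the reverse complement of GGCTATGGACGGCATCTA gives TAGATGCCGTCCATAGCC, found at positions 61–78 on the template; the primer anneals here to the top strand with its 3' end pointing upstream.
Amplicon spans positions 19–78: 60 bp.

60 bp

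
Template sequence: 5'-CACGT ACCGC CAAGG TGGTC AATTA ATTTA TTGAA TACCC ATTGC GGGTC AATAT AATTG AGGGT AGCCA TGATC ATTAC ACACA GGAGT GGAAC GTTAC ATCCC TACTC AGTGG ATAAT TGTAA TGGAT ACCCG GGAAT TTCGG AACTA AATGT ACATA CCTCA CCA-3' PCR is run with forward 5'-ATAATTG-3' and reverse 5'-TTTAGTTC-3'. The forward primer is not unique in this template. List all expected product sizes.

99 bp, 37 bp

The forward primer ATAATTG matches the top strand at positions 54–60, 116–122.
The reverse primer's reverse complement is GAACTAAA, matching at positions 145–152.
Each forward site pairs with the reverse site to give a product ending at position 152: sizes 99, 37 bp.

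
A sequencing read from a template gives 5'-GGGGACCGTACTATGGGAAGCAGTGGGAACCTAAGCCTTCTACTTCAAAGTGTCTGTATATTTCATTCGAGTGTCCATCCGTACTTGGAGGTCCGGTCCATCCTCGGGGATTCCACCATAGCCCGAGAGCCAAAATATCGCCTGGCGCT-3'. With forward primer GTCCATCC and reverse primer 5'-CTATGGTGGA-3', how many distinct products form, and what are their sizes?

The forward primer GTCCATCC matches the top strand at positions 73–80, 96–103.
The reverse primer's reverse complement is TCCACCATAG, matching at positions 112–121.
Each forward site pairs with the reverse site to give a product ending at position 121: sizes 49, 26 bp.

Two products: 49 bp, 26 bp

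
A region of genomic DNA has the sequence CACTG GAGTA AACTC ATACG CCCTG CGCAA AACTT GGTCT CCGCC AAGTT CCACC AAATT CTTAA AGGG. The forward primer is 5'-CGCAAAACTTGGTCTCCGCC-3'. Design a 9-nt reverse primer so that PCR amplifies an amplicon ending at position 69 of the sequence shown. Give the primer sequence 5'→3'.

The forward primer binds at positions 26–45; the product's 3' end on the top strand is position 69.
The reverse primer anneals to the top strand over positions 61–69, i.e. to CTTAAAGGG.
Its sequence written 5'→3' is the reverse complement: CCCTTTAAG.

5'-CCCTTTAAG-3'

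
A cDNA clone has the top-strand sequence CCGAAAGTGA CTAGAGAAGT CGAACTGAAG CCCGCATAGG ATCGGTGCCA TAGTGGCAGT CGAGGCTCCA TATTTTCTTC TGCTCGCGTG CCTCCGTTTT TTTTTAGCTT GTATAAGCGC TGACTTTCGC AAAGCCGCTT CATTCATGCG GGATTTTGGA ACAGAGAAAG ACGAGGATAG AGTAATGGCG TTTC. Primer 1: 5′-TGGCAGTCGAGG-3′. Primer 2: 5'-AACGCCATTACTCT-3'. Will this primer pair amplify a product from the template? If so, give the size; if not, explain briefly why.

Yes — a 139 bp product.

Primer 1 (TGGCAGTCGAGG) matches the top strand at positions 54–65; it acts as a forward primer.
Primer 2's reverse complement is AGAGTAATGGCGTT, matching the top strand at positions 179–192; it acts as a reverse primer.
The 3' ends face each other across positions 54–192, giving a 139 bp product.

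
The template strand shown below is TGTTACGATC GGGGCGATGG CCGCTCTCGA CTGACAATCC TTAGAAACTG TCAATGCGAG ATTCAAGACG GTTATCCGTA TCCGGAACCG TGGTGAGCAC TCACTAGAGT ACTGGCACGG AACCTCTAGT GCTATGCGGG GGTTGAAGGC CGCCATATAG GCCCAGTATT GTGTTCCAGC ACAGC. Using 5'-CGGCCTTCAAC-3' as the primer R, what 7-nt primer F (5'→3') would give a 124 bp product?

5'-GACTGAC-3'

The reverse primer's reverse complement GTTGAAGGCCG matches the template at positions 142–152, so the product ends at position 152.
A 124 bp product then starts at position 152 − 124 + 1 = 29.
The forward primer is identical to the top strand there: GACTGAC.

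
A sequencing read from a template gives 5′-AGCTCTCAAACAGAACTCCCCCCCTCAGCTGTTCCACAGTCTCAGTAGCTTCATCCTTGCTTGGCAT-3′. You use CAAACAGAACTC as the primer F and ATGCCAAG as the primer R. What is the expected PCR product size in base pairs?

61 bp

Forward primer CAAACAGAACTC is found on the top strand at positions 7–18.
Reverse complement of the reverse primer: CTTGGCAT. This occurs on the top strand at positions 60–67.
Product length = (reverse-primer end) − (forward-primer start) + 1 = 67 − 7 + 1 = 61 bp.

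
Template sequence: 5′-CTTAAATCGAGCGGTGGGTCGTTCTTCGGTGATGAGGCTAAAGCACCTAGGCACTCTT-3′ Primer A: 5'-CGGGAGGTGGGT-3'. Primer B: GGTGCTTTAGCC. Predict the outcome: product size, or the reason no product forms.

No product — primer A has no binding site in the template.

Primer A (CGGGAGGTGGGT) does not match the top strand, and its reverse complement ACCCACCTCCCG does not match either.
With no annealing site for primer A, no amplification occurs.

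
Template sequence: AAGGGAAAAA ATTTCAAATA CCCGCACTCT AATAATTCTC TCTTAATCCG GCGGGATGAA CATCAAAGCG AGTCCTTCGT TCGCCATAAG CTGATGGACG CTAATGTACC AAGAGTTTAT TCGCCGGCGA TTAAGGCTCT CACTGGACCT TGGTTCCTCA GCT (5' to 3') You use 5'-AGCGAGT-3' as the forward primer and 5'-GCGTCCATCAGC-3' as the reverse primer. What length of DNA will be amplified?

Forward primer AGCGAGT is found on the top strand at positions 67–73.
The reverse primer's reverse complement is GCTGATGGACGC, which matches the template at positions 90–101.
The product runs from position 67 to position 101, so its length is 101 − 67 + 1 = 35 bp.

35 bp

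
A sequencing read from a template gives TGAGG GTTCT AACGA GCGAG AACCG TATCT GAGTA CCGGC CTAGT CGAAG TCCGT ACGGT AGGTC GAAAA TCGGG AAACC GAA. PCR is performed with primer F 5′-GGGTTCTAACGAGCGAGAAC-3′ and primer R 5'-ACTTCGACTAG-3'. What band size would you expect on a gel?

Scanning the template, GGGTTCTAACGAGCGAGAAC occurs at positions 4–23; this primer anneals to the bottom strand there with its 3' end pointing downstream.
Reverse complement of the reverse primer: CTAGTCGAAGT. This occurs on the top strand at positions 41–51.
Amplicon spans positions 4–51: 48 bp.

48 bp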